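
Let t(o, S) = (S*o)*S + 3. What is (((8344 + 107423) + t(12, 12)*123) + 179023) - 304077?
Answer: 203626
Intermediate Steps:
t(o, S) = 3 + o*S² (t(o, S) = o*S² + 3 = 3 + o*S²)
(((8344 + 107423) + t(12, 12)*123) + 179023) - 304077 = (((8344 + 107423) + (3 + 12*12²)*123) + 179023) - 304077 = ((115767 + (3 + 12*144)*123) + 179023) - 304077 = ((115767 + (3 + 1728)*123) + 179023) - 304077 = ((115767 + 1731*123) + 179023) - 304077 = ((115767 + 212913) + 179023) - 304077 = (328680 + 179023) - 304077 = 507703 - 304077 = 203626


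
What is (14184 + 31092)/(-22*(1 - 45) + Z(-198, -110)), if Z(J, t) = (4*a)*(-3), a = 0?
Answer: 1029/22 ≈ 46.773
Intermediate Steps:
Z(J, t) = 0 (Z(J, t) = (4*0)*(-3) = 0*(-3) = 0)
(14184 + 31092)/(-22*(1 - 45) + Z(-198, -110)) = (14184 + 31092)/(-22*(1 - 45) + 0) = 45276/(-22*(-44) + 0) = 45276/(968 + 0) = 45276/968 = 45276*(1/968) = 1029/22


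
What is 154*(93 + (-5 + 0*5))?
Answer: 13552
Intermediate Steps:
154*(93 + (-5 + 0*5)) = 154*(93 + (-5 + 0)) = 154*(93 - 5) = 154*88 = 13552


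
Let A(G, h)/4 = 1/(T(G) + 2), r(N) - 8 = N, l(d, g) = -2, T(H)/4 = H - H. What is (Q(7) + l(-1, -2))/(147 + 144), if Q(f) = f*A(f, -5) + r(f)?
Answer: 9/97 ≈ 0.092783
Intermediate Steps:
T(H) = 0 (T(H) = 4*(H - H) = 4*0 = 0)
r(N) = 8 + N
A(G, h) = 2 (A(G, h) = 4/(0 + 2) = 4/2 = 4*(1/2) = 2)
Q(f) = 8 + 3*f (Q(f) = f*2 + (8 + f) = 2*f + (8 + f) = 8 + 3*f)
(Q(7) + l(-1, -2))/(147 + 144) = ((8 + 3*7) - 2)/(147 + 144) = ((8 + 21) - 2)/291 = (29 - 2)/291 = (1/291)*27 = 9/97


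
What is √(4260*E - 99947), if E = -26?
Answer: I*√210707 ≈ 459.03*I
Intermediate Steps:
√(4260*E - 99947) = √(4260*(-26) - 99947) = √(-110760 - 99947) = √(-210707) = I*√210707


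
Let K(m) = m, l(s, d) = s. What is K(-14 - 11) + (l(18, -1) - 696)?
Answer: -703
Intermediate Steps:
K(-14 - 11) + (l(18, -1) - 696) = (-14 - 11) + (18 - 696) = -25 - 678 = -703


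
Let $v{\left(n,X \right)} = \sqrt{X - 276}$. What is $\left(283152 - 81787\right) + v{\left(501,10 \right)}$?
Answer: $201365 + i \sqrt{266} \approx 2.0137 \cdot 10^{5} + 16.31 i$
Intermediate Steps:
$v{\left(n,X \right)} = \sqrt{-276 + X}$
$\left(283152 - 81787\right) + v{\left(501,10 \right)} = \left(283152 - 81787\right) + \sqrt{-276 + 10} = 201365 + \sqrt{-266} = 201365 + i \sqrt{266}$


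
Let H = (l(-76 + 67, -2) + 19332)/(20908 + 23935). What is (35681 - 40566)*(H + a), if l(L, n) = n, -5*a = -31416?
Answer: -1376479998226/44843 ≈ -3.0696e+7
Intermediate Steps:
a = 31416/5 (a = -⅕*(-31416) = 31416/5 ≈ 6283.2)
H = 19330/44843 (H = (-2 + 19332)/(20908 + 23935) = 19330/44843 ≈ 0.43106)
(35681 - 40566)*(H + a) = (35681 - 40566)*(19330/44843 + 31416/5) = -4885*1408884338/224215 = -1376479998226/44843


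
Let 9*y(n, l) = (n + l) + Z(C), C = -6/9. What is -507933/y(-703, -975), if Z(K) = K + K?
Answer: 13714191/5038 ≈ 2722.1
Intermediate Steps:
C = -2/3 (C = -6*1/9 = -2/3 ≈ -0.66667)
Z(K) = 2*K
y(n, l) = -4/27 + l/9 + n/9 (y(n, l) = ((n + l) + 2*(-2/3))/9 = ((l + n) - 4/3)/9 = (-4/3 + l + n)/9 = -4/27 + l/9 + n/9)
-507933/y(-703, -975) = -507933/(-4/27 + (1/9)*(-975) + (1/9)*(-703)) = -507933/(-4/27 - 325/3 - 703/9) = -507933/(-5038/27) = -507933*(-27/5038) = 13714191/5038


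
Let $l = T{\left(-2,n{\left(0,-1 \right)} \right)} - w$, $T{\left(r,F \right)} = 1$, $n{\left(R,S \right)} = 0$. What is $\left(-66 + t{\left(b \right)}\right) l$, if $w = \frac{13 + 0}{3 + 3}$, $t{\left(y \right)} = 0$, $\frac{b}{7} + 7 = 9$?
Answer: $77$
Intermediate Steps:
$b = 14$ ($b = -49 + 7 \cdot 9 = -49 + 63 = 14$)
$w = \frac{13}{6} \approx 2.1667$
$l = - \frac{7}{6}$ ($l = 1 - \frac{13}{6} = - \frac{7}{6} \approx -1.1667$)
$\left(-66 + t{\left(b \right)}\right) l = \left(-66 + 0\right) \left(- \frac{7}{6}\right) = \left(-66\right) \left(- \frac{7}{6}\right) = 77$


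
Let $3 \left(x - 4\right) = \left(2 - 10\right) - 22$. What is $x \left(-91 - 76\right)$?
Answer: $1002$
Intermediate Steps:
$x = -6$ ($x = 4 + \frac{\left(2 - 10\right) - 22}{3} = 4 + \frac{-8 - 22}{3} = 4 + \frac{1}{3} \left(-30\right) = 4 - 10 = -6$)
$x \left(-91 - 76\right) = - 6 \left(-91 - 76\right) = \left(-6\right) \left(-167\right) = 1002$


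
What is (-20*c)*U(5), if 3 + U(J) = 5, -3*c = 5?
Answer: 200/3 ≈ 66.667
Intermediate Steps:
c = -5/3 (c = -1/3*5 = -5/3 ≈ -1.6667)
U(J) = 2 (U(J) = -3 + 5 = 2)
(-20*c)*U(5) = -20*(-5/3)*2 = (100/3)*2 = 200/3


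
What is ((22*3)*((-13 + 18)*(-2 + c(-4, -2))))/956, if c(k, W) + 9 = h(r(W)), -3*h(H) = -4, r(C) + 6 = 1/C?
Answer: -1595/478 ≈ -3.3368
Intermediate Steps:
r(C) = -6 + 1/C
h(H) = 4/3 (h(H) = -⅓*(-4) = 4/3)
c(k, W) = -23/3 (c(k, W) = -9 + 4/3 = -23/3)
((22*3)*((-13 + 18)*(-2 + c(-4, -2))))/956 = ((22*3)*((-13 + 18)*(-2 - 23/3)))/956 = (66*(5*(-29/3)))*(1/956) = (66*(-145/3))*(1/956) = -3190*1/956 = -1595/478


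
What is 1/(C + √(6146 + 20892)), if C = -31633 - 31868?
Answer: -63501/4032349963 - √27038/4032349963 ≈ -1.5789e-5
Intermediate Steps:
C = -63501
1/(C + √(6146 + 20892)) = 1/(-63501 + √(6146 + 20892)) = 1/(-63501 + √27038)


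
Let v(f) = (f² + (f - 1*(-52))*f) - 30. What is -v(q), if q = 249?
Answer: -136920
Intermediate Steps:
v(f) = -30 + f² + f*(52 + f) (v(f) = (f² + (f + 52)*f) - 30 = (f² + (52 + f)*f) - 30 = (f² + f*(52 + f)) - 30 = -30 + f² + f*(52 + f))
-v(q) = -(-30 + 2*249² + 52*249) = -(-30 + 2*62001 + 12948) = -(-30 + 124002 + 12948) = -1*136920 = -136920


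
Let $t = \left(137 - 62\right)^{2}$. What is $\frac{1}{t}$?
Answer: $\frac{1}{5625} \approx 0.00017778$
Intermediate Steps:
$t = 5625$ ($t = 75^{2} = 5625$)
$\frac{1}{t} = \frac{1}{5625}$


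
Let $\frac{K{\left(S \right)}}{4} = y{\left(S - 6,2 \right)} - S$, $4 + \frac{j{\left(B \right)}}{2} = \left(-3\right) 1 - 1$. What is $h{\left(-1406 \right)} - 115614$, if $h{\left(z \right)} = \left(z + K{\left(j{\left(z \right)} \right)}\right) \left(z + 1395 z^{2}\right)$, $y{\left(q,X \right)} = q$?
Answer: $-3943489399634$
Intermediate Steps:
$j{\left(B \right)} = -16$ ($j{\left(B \right)} = -8 + 2 \left(\left(-3\right) 1 - 1\right) = -8 + 2 \left(-3 - 1\right) = -8 + 2 \left(-4\right) = -8 - 8 = -16$)
$K{\left(S \right)} = -24$ ($K{\left(S \right)} = 4 \left(\left(S - 6\right) - S\right) = 4 \left(\left(-6 + S\right) - S\right) = 4 \left(-6\right) = -24$)
$h{\left(z \right)} = \left(-24 + z\right) \left(z + 1395 z^{2}\right)$ ($h{\left(z \right)} = \left(z - 24\right) \left(z + 1395 z^{2}\right) = \left(-24 + z\right) \left(z + 1395 z^{2}\right)$)
$h{\left(-1406 \right)} - 115614 = - 1406 \left(-24 - -47071474 + 1395 \left(-1406\right)^{2}\right) - 115614 = - 1406 \left(-24 + 47071474 + 1395 \cdot 1976836\right) - 115614 = - 1406 \left(-24 + 47071474 + 2757686220\right) - 115614 = \left(-1406\right) 2804757670 - 115614 = -3943489284020 - 115614 = -3943489399634$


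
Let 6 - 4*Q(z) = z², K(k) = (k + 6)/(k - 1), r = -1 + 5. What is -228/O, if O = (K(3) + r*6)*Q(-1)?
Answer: -32/5 ≈ -6.4000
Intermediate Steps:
r = 4
K(k) = (6 + k)/(-1 + k)
Q(z) = 3/2 - z²/4
O = 285/8 (O = ((6 + 3)/(-1 + 3) + 4*6)*(3/2 - ¼*(-1)²) = (9/2 + 24)*(3/2 - ¼*1) = ((½)*9 + 24)*(3/2 - ¼) = (9/2 + 24)*(5/4) = (57/2)*(5/4) = 285/8 ≈ 35.625)
-228/O = -228/285/8 = -228*8/285 = -32/5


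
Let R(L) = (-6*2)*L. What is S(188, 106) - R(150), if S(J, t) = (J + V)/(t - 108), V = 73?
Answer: 3339/2 ≈ 1669.5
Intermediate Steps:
R(L) = -12*L
S(J, t) = (73 + J)/(-108 + t) (S(J, t) = (J + 73)/(t - 108) = (73 + J)/(-108 + t))
S(188, 106) - R(150) = (73 + 188)/(-108 + 106) - (-12)*150 = 261/(-2) - 1*(-1800) = -½*261 + 1800 = -261/2 + 1800 = 3339/2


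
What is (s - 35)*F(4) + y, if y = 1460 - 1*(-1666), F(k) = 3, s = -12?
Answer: 2985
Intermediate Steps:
y = 3126 (y = 1460 + 1666 = 3126)
(s - 35)*F(4) + y = (-12 - 35)*3 + 3126 = -47*3 + 3126 = -141 + 3126 = 2985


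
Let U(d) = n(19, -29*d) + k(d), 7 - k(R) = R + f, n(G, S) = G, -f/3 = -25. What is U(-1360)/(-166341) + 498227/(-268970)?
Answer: -27742732359/14913579590 ≈ -1.8602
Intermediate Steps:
f = 75 (f = -3*(-25) = 75)
k(R) = -68 - R (k(R) = 7 - (R + 75) = 7 - (75 + R) = 7 + (-75 - R) = -68 - R)
U(d) = -49 - d (U(d) = 19 + (-68 - d) = -49 - d)
U(-1360)/(-166341) + 498227/(-268970) = (-49 - 1*(-1360))/(-166341) + 498227/(-268970) = (-49 + 1360)*(-1/166341) + 498227*(-1/268970) = 1311*(-1/166341) - 498227/268970 = -437/55447 - 498227/268970 = -27742732359/14913579590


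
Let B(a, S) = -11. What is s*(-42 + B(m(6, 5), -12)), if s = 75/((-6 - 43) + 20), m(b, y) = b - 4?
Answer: 3975/29 ≈ 137.07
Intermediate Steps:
m(b, y) = -4 + b
s = -75/29 (s = 75/(-49 + 20) = 75/(-29) = 75*(-1/29) = -75/29 ≈ -2.5862)
s*(-42 + B(m(6, 5), -12)) = -75*(-42 - 11)/29 = -75/29*(-53) = 3975/29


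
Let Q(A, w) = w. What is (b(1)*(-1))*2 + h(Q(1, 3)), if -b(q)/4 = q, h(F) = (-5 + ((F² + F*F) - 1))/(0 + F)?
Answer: 12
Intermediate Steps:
h(F) = (-6 + 2*F²)/F (h(F) = (-5 + ((F² + F²) - 1))/F = (-5 + (2*F² - 1))/F = (-5 + (-1 + 2*F²))/F = (-6 + 2*F²)/F)
b(q) = -4*q
(b(1)*(-1))*2 + h(Q(1, 3)) = (-4*1*(-1))*2 + (-6/3 + 2*3) = -4*(-1)*2 + (-6*⅓ + 6) = 4*2 + (-2 + 6) = 8 + 4 = 12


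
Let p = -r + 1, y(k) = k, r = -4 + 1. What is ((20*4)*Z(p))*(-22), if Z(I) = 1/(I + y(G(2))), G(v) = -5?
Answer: 1760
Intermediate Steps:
r = -3
p = 4 (p = -1*(-3) + 1 = 3 + 1 = 4)
Z(I) = 1/(-5 + I) (Z(I) = 1/(I - 5) = 1/(-5 + I))
((20*4)*Z(p))*(-22) = ((20*4)/(-5 + 4))*(-22) = (80/(-1))*(-22) = (80*(-1))*(-22) = -80*(-22) = 1760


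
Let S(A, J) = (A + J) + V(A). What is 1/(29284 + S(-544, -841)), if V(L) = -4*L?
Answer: 1/30075 ≈ 3.3250e-5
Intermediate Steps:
S(A, J) = J - 3*A (S(A, J) = (A + J) - 4*A = J - 3*A)
1/(29284 + S(-544, -841)) = 1/(29284 + (-841 - 3*(-544))) = 1/(29284 + (-841 + 1632)) = 1/(29284 + 791) = 1/30075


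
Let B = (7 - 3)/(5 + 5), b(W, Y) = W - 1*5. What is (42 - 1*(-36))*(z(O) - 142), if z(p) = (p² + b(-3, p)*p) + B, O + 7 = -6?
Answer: 51246/5 ≈ 10249.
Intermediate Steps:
b(W, Y) = -5 + W (b(W, Y) = W - 5 = -5 + W)
O = -13 (O = -7 - 6 = -13)
B = ⅖ (B = 4/10 = 4*(⅒) = ⅖ ≈ 0.40000)
z(p) = ⅖ + p² - 8*p (z(p) = (p² + (-5 - 3)*p) + ⅖ = (p² - 8*p) + ⅖ = ⅖ + p² - 8*p)
(42 - 1*(-36))*(z(O) - 142) = (42 - 1*(-36))*((⅖ + (-13)² - 8*(-13)) - 142) = (42 + 36)*((⅖ + 169 + 104) - 142) = 78*(1367/5 - 142) = 78*(657/5) = 51246/5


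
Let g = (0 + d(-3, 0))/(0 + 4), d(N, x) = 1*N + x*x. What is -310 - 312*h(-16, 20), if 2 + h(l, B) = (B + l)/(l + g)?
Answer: 26030/67 ≈ 388.51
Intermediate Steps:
d(N, x) = N + x**2
g = -3/4 (g = (0 + (-3 + 0**2))/(0 + 4) = (0 + (-3 + 0))/4 = (0 - 3)*(1/4) = -3*1/4 = -3/4 ≈ -0.75000)
h(l, B) = -2 + (B + l)/(-3/4 + l) (h(l, B) = -2 + (B + l)/(l - 3/4) = -2 + (B + l)/(-3/4 + l))
-310 - 312*h(-16, 20) = -310 - 624*(3 - 2*(-16) + 2*20)/(-3 + 4*(-16)) = -310 - 624*(3 + 32 + 40)/(-3 - 64) = -310 - 624*75/(-67) = -310 - 624*(-1)*75/67 = -310 - 312*(-150/67) = -310 + 46800/67 = 26030/67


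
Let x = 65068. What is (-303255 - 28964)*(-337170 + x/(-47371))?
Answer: 5306250085601222/47371 ≈ 1.1201e+11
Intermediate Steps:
(-303255 - 28964)*(-337170 + x/(-47371)) = (-303255 - 28964)*(-337170 + 65068/(-47371)) = -332219*(-337170 + 65068*(-1/47371)) = -332219*(-337170 - 65068/47371) = -332219*(-15972145138/47371) = 5306250085601222/47371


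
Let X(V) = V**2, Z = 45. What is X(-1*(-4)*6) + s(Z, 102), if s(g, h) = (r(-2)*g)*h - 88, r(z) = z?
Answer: -8692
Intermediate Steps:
s(g, h) = -88 - 2*g*h (s(g, h) = (-2*g)*h - 88 = -2*g*h - 88 = -88 - 2*g*h)
X(-1*(-4)*6) + s(Z, 102) = (-1*(-4)*6)**2 + (-88 - 2*45*102) = (4*6)**2 + (-88 - 9180) = 24**2 - 9268 = 576 - 9268 = -8692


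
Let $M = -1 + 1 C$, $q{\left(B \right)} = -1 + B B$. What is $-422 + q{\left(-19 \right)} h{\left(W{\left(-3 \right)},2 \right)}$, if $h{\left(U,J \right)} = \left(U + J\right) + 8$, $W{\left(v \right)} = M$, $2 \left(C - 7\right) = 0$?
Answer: $5338$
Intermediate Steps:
$q{\left(B \right)} = -1 + B^{2}$
$C = 7$ ($C = 7 + \frac{1}{2} \cdot 0 = 7 + 0 = 7$)
$M = 6$ ($M = -1 + 1 \cdot 7 = -1 + 7 = 6$)
$W{\left(v \right)} = 6$
$h{\left(U,J \right)} = 8 + J + U$ ($h{\left(U,J \right)} = \left(J + U\right) + 8 = 8 + J + U$)
$-422 + q{\left(-19 \right)} h{\left(W{\left(-3 \right)},2 \right)} = -422 + \left(-1 + \left(-19\right)^{2}\right) \left(8 + 2 + 6\right) = -422 + \left(-1 + 361\right) 16 = -422 + 360 \cdot 16 = -422 + 5760 = 5338$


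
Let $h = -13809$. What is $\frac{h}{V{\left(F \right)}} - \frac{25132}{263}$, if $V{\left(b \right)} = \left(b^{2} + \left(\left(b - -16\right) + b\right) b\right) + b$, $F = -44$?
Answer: $- \frac{130799687}{1330780} \approx -98.288$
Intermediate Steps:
$V{\left(b \right)} = b + b^{2} + b \left(16 + 2 b\right)$ ($V{\left(b \right)} = \left(b^{2} + \left(\left(b + 16\right) + b\right) b\right) + b = \left(b^{2} + \left(\left(16 + b\right) + b\right) b\right) + b = \left(b^{2} + \left(16 + 2 b\right) b\right) + b = \left(b^{2} + b \left(16 + 2 b\right)\right) + b = b + b^{2} + b \left(16 + 2 b\right)$)
$\frac{h}{V{\left(F \right)}} - \frac{25132}{263} = - \frac{13809}{\left(-44\right) \left(17 + 3 \left(-44\right)\right)} - \frac{25132}{263} = - \frac{13809}{\left(-44\right) \left(17 - 132\right)} - \frac{25132}{263} = - \frac{13809}{\left(-44\right) \left(-115\right)} - \frac{25132}{263} = - \frac{13809}{5060} - \frac{25132}{263} = - \frac{130799687}{1330780}$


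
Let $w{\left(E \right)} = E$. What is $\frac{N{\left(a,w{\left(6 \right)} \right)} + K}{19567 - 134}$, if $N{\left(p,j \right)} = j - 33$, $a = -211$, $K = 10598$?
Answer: $\frac{10571}{19433} \approx 0.54397$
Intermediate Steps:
$N{\left(p,j \right)} = -33 + j$
$\frac{N{\left(a,w{\left(6 \right)} \right)} + K}{19567 - 134} = \frac{\left(-33 + 6\right) + 10598}{19567 - 134} = \frac{-27 + 10598}{19433} = 10571 \cdot \frac{1}{19433} = \frac{10571}{19433}$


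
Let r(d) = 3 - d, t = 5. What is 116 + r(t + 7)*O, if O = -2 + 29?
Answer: -127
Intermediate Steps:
O = 27
116 + r(t + 7)*O = 116 + (3 - (5 + 7))*27 = 116 + (3 - 1*12)*27 = 116 + (3 - 12)*27 = 116 - 9*27 = 116 - 243 = -127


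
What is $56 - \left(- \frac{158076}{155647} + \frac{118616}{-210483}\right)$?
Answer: $\frac{1886353195316}{32761047501} \approx 57.579$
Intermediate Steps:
$56 - \left(- \frac{158076}{155647} + \frac{118616}{-210483}\right) = 56 - \left(\left(-158076\right) \frac{1}{155647} + 118616 \left(- \frac{1}{210483}\right)\right) = 56 - \left(- \frac{158076}{155647} - \frac{118616}{210483}\right) = 56 - - \frac{51734535260}{32761047501} = 56 + \frac{51734535260}{32761047501} = \frac{1886353195316}{32761047501}$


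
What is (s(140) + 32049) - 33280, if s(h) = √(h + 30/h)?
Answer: -1231 + √27482/14 ≈ -1219.2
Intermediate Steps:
(s(140) + 32049) - 33280 = (√(140 + 30/140) + 32049) - 33280 = (√(140 + 30*(1/140)) + 32049) - 33280 = (√(140 + 3/14) + 32049) - 33280 = (√(1963/14) + 32049) - 33280 = (√27482/14 + 32049) - 33280 = (32049 + √27482/14) - 33280 = -1231 + √27482/14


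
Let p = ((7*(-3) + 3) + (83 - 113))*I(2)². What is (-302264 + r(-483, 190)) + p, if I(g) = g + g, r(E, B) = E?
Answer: -303515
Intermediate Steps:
I(g) = 2*g
p = -768 (p = ((7*(-3) + 3) + (83 - 113))*(2*2)² = ((-21 + 3) - 30)*4² = (-18 - 30)*16 = -48*16 = -768)
(-302264 + r(-483, 190)) + p = (-302264 - 483) - 768 = -302747 - 768 = -303515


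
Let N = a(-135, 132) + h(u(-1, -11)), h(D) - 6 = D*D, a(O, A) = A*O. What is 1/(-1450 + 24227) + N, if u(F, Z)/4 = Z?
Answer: -361653205/22777 ≈ -15878.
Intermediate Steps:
u(F, Z) = 4*Z
h(D) = 6 + D**2 (h(D) = 6 + D*D = 6 + D**2)
N = -15878 (N = 132*(-135) + (6 + (4*(-11))**2) = -17820 + (6 + (-44)**2) = -17820 + (6 + 1936) = -17820 + 1942 = -15878)
1/(-1450 + 24227) + N = 1/(-1450 + 24227) - 15878 = 1/22777 - 15878 = -361653205/22777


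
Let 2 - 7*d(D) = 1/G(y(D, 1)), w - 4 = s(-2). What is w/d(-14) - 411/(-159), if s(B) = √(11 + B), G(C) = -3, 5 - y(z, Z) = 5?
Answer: 1250/53 ≈ 23.585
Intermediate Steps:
y(z, Z) = 0 (y(z, Z) = 5 - 1*5 = 5 - 5 = 0)
w = 7 (w = 4 + √(11 - 2) = 4 + √9 = 4 + 3 = 7)
d(D) = ⅓ (d(D) = 2/7 - ⅐/(-3) = 2/7 - ⅐*(-⅓) = 2/7 + 1/21 = ⅓)
w/d(-14) - 411/(-159) = 7/(⅓) - 411/(-159) = 7*3 - 411*(-1/159) = 21 + 137/53 = 1250/53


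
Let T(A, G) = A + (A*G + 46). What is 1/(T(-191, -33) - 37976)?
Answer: -1/31818 ≈ -3.1429e-5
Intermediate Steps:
T(A, G) = 46 + A + A*G (T(A, G) = A + (46 + A*G) = 46 + A + A*G)
1/(T(-191, -33) - 37976) = 1/((46 - 191 - 191*(-33)) - 37976) = 1/((46 - 191 + 6303) - 37976) = 1/(6158 - 37976) = 1/(-31818) = -1/31818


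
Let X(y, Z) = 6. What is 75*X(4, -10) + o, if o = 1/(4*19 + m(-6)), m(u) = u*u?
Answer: 50401/112 ≈ 450.01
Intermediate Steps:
m(u) = u²
o = 1/112 (o = 1/(4*19 + (-6)²) = 1/(76 + 36) = 1/112 ≈ 0.0089286)
75*X(4, -10) + o = 75*6 + 1/112 = 450 + 1/112 = 50401/112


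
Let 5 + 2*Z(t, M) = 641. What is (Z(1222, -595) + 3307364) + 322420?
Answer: 3630102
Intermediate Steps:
Z(t, M) = 318 (Z(t, M) = -5/2 + (½)*641 = -5/2 + 641/2 = 318)
(Z(1222, -595) + 3307364) + 322420 = (318 + 3307364) + 322420 = 3307682 + 322420 = 3630102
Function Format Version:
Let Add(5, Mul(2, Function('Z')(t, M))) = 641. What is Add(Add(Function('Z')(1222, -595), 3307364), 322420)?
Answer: 3630102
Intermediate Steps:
Function('Z')(t, M) = 318 (Function('Z')(t, M) = Add(Rational(-5, 2), Mul(Rational(1, 2), 641)) = Add(Rational(-5, 2), Rational(641, 2)) = 318)
Add(Add(Function('Z')(1222, -595), 3307364), 322420) = Add(Add(318, 3307364), 322420) = Add(3307682, 322420) = 3630102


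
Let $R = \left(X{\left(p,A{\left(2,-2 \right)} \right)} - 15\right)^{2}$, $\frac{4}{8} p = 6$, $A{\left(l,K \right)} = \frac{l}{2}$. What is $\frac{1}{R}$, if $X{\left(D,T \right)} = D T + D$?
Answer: $\frac{1}{81} \approx 0.012346$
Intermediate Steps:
$A{\left(l,K \right)} = \frac{l}{2}$ ($A{\left(l,K \right)} = l \frac{1}{2} = \frac{l}{2}$)
$p = 12$ ($p = 2 \cdot 6 = 12$)
$X{\left(D,T \right)} = D + D T$
$R = 81$ ($R = \left(12 \left(1 + \frac{1}{2} \cdot 2\right) - 15\right)^{2} = \left(12 \left(1 + 1\right) - 15\right)^{2} = \left(12 \cdot 2 - 15\right)^{2} = \left(24 - 15\right)^{2} = 9^{2} = 81$)
$\frac{1}{R} = \frac{1}{81}$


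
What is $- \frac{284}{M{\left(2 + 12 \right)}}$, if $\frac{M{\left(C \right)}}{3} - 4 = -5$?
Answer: $\frac{284}{3} \approx 94.667$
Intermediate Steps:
$M{\left(C \right)} = -3$ ($M{\left(C \right)} = 12 + 3 \left(-5\right) = 12 - 15 = -3$)
$- \frac{284}{M{\left(2 + 12 \right)}} = - \frac{284}{-3} = \left(-284\right) \left(- \frac{1}{3}\right) = \frac{284}{3}$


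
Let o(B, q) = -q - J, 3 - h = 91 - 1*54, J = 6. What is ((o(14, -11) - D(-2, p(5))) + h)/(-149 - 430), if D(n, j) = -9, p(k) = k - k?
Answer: 20/579 ≈ 0.034542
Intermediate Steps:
p(k) = 0
h = -34 (h = 3 - (91 - 1*54) = 3 - (91 - 54) = 3 - 1*37 = 3 - 37 = -34)
o(B, q) = -6 - q (o(B, q) = -q - 1*6 = -q - 6 = -6 - q)
((o(14, -11) - D(-2, p(5))) + h)/(-149 - 430) = (((-6 - 1*(-11)) - 1*(-9)) - 34)/(-149 - 430) = (((-6 + 11) + 9) - 34)/(-579) = ((5 + 9) - 34)*(-1/579) = (14 - 34)*(-1/579) = -20*(-1/579) = 20/579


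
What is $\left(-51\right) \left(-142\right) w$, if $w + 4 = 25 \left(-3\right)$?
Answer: $-572118$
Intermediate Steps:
$w = -79$ ($w = -4 + 25 \left(-3\right) = -4 - 75 = -79$)
$\left(-51\right) \left(-142\right) w = \left(-51\right) \left(-142\right) \left(-79\right) = 7242 \left(-79\right) = -572118$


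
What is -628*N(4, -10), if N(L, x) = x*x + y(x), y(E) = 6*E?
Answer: -25120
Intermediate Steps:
N(L, x) = x² + 6*x (N(L, x) = x*x + 6*x = x² + 6*x)
-628*N(4, -10) = -(-6280)*(6 - 10) = -(-6280)*(-4) = -628*40 = -25120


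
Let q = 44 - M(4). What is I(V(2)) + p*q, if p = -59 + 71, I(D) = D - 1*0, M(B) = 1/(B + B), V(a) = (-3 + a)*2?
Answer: 1049/2 ≈ 524.50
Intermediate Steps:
V(a) = -6 + 2*a
M(B) = 1/(2*B)
I(D) = D (I(D) = D + 0 = D)
p = 12
q = 351/8 (q = 44 - 1/(2*4) = 44 - 1*⅛ = 44 - ⅛ = 351/8 ≈ 43.875)
I(V(2)) + p*q = (-6 + 2*2) + 12*(351/8) = (-6 + 4) + 1053/2 = -2 + 1053/2 = 1049/2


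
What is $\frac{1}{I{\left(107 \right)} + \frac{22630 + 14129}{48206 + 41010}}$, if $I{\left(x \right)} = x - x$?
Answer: $\frac{89216}{36759} \approx 2.4271$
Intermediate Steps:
$I{\left(x \right)} = 0$
$\frac{1}{I{\left(107 \right)} + \frac{22630 + 14129}{48206 + 41010}} = \frac{1}{0 + \frac{22630 + 14129}{48206 + 41010}} = \frac{1}{0 + \frac{36759}{89216}} = \frac{1}{\frac{36759}{89216}} = \frac{89216}{36759}$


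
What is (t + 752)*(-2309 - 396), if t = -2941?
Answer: 5921245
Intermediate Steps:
(t + 752)*(-2309 - 396) = (-2941 + 752)*(-2309 - 396) = -2189*(-2705) = 5921245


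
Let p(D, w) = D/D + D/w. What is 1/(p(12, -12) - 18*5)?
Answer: -1/90 ≈ -0.011111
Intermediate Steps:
p(D, w) = 1 + D/w
1/(p(12, -12) - 18*5) = 1/((12 - 12)/(-12) - 18*5) = 1/(-1/12*0 - 90) = 1/(0 - 90) = 1/(-90) = -1/90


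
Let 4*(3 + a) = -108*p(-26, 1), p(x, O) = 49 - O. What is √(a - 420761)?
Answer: 2*I*√105515 ≈ 649.66*I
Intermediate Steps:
a = -1299 (a = -3 + (-108*(49 - 1*1))/4 = -3 + (-108*(49 - 1))/4 = -3 + (-108*48)/4 = -3 + (¼)*(-5184) = -3 - 1296 = -1299)
√(a - 420761) = √(-1299 - 420761) = √(-422060) = 2*I*√105515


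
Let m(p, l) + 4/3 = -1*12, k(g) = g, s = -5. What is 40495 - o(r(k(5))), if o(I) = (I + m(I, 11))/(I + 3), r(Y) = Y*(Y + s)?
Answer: 364495/9 ≈ 40499.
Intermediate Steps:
m(p, l) = -40/3 (m(p, l) = -4/3 - 1*12 = -4/3 - 12 = -40/3)
r(Y) = Y*(-5 + Y) (r(Y) = Y*(Y - 5) = Y*(-5 + Y))
o(I) = (-40/3 + I)/(3 + I) (o(I) = (I - 40/3)/(I + 3) = (-40/3 + I)/(3 + I))
40495 - o(r(k(5))) = 40495 - (-40/3 + 5*(-5 + 5))/(3 + 5*(-5 + 5)) = 40495 - (-40/3 + 5*0)/(3 + 5*0) = 40495 - (-40/3 + 0)/(3 + 0) = 40495 - (-40)/(3*3) = 40495 - 1*(-40/9) = 40495 + 40/9 = 364495/9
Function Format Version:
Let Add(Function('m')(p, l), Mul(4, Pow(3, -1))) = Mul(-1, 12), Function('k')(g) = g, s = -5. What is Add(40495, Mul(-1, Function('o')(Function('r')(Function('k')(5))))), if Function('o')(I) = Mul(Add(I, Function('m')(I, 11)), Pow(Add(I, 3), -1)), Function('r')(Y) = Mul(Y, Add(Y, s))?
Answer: Rational(364495, 9) ≈ 40499.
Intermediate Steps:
Function('m')(p, l) = Rational(-40, 3) (Function('m')(p, l) = Add(Rational(-4, 3), Mul(-1, 12)) = Add(Rational(-4, 3), -12) = Rational(-40, 3))
Function('r')(Y) = Mul(Y, Add(-5, Y)) (Function('r')(Y) = Mul(Y, Add(Y, -5)) = Mul(Y, Add(-5, Y)))
Function('o')(I) = Mul(Pow(Add(3, I), -1), Add(Rational(-40, 3), I)) (Function('o')(I) = Mul(Add(I, Rational(-40, 3)), Pow(Add(I, 3), -1)) = Mul(Add(Rational(-40, 3), I), Pow(Add(3, I), -1)) = Mul(Pow(Add(3, I), -1), Add(Rational(-40, 3), I)))
Add(40495, Mul(-1, Function('o')(Function('r')(Function('k')(5))))) = Add(40495, Mul(-1, Mul(Pow(Add(3, Mul(5, Add(-5, 5))), -1), Add(Rational(-40, 3), Mul(5, Add(-5, 5)))))) = Add(40495, Mul(-1, Mul(Pow(Add(3, Mul(5, 0)), -1), Add(Rational(-40, 3), Mul(5, 0))))) = Add(40495, Mul(-1, Mul(Pow(Add(3, 0), -1), Add(Rational(-40, 3), 0)))) = Add(40495, Mul(-1, Mul(Pow(3, -1), Rational(-40, 3)))) = Add(40495, Mul(-1, Mul(Rational(1, 3), Rational(-40, 3)))) = Add(40495, Mul(-1, Rational(-40, 9))) = Add(40495, Rational(40, 9)) = Rational(364495, 9)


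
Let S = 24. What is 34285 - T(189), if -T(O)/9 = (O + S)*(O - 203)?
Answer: 7447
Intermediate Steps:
T(O) = -9*(-203 + O)*(24 + O) (T(O) = -9*(O + 24)*(O - 203) = -9*(24 + O)*(-203 + O) = -9*(-203 + O)*(24 + O))
34285 - T(189) = 34285 - (43848 - 9*189² + 1611*189) = 34285 - (43848 - 9*35721 + 304479) = 34285 - (43848 - 321489 + 304479) = 34285 - 1*26838 = 34285 - 26838 = 7447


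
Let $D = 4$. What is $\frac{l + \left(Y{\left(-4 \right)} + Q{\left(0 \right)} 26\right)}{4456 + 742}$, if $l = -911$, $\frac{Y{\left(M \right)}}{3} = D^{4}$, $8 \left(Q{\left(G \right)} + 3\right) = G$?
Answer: $- \frac{221}{5198} \approx -0.042516$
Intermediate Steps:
$Q{\left(G \right)} = -3 + \frac{G}{8}$
$Y{\left(M \right)} = 768$ ($Y{\left(M \right)} = 3 \cdot 4^{4} = 3 \cdot 256 = 768$)
$\frac{l + \left(Y{\left(-4 \right)} + Q{\left(0 \right)} 26\right)}{4456 + 742} = \frac{-911 + \left(768 + \left(-3 + \frac{1}{8} \cdot 0\right) 26\right)}{4456 + 742} = \frac{-911 + \left(768 + \left(-3 + 0\right) 26\right)}{5198} = \left(-911 + \left(768 - 78\right)\right) \frac{1}{5198} = \left(-911 + 690\right) \frac{1}{5198} = \left(-221\right) \frac{1}{5198} = - \frac{221}{5198}$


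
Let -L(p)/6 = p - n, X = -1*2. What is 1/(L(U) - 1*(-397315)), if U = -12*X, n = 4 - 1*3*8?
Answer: 1/397051 ≈ 2.5186e-6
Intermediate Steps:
X = -2
n = -20 (n = 4 - 3*8 = 4 - 24 = -20)
U = 24 (U = -12*(-2) = 24)
L(p) = -120 - 6*p (L(p) = -6*(p - 1*(-20)) = -6*(p + 20) = -6*(20 + p) = -120 - 6*p)
1/(L(U) - 1*(-397315)) = 1/((-120 - 6*24) - 1*(-397315)) = 1/((-120 - 144) + 397315) = 1/(-264 + 397315) = 1/397051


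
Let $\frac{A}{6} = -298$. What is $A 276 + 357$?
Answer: $-493131$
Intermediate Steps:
$A = -1788$ ($A = 6 \left(-298\right) = -1788$)
$A 276 + 357 = \left(-1788\right) 276 + 357 = -493488 + 357 = -493131$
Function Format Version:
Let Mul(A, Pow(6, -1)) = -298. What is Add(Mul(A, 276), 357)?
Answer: -493131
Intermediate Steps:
A = -1788 (A = Mul(6, -298) = -1788)
Add(Mul(A, 276), 357) = Add(Mul(-1788, 276), 357) = Add(-493488, 357) = -493131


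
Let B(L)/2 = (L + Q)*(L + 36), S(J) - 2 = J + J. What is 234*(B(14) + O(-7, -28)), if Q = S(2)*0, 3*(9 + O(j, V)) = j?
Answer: 324948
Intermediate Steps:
O(j, V) = -9 + j/3
S(J) = 2 + 2*J (S(J) = 2 + (J + J) = 2 + 2*J)
Q = 0 (Q = (2 + 2*2)*0 = (2 + 4)*0 = 6*0 = 0)
B(L) = 2*L*(36 + L) (B(L) = 2*((L + 0)*(L + 36)) = 2*(L*(36 + L)) = 2*L*(36 + L))
234*(B(14) + O(-7, -28)) = 234*(2*14*(36 + 14) + (-9 + (1/3)*(-7))) = 234*(2*14*50 + (-9 - 7/3)) = 234*(1400 - 34/3) = 234*(4166/3) = 324948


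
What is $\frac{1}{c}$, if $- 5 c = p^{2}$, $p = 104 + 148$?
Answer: $- \frac{5}{63504} \approx -7.8735 \cdot 10^{-5}$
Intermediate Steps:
$p = 252$
$c = - \frac{63504}{5}$ ($c = - \frac{252^{2}}{5} = \left(- \frac{1}{5}\right) 63504 = - \frac{63504}{5} \approx -12701.0$)
$\frac{1}{c} = \frac{1}{- \frac{63504}{5}} = - \frac{5}{63504}$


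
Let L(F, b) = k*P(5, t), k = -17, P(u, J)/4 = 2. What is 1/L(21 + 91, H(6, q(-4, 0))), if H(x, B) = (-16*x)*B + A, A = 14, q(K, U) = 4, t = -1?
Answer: -1/136 ≈ -0.0073529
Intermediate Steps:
P(u, J) = 8 (P(u, J) = 4*2 = 8)
H(x, B) = 14 - 16*B*x (H(x, B) = (-16*x)*B + 14 = -16*B*x + 14 = 14 - 16*B*x)
L(F, b) = -136 (L(F, b) = -17*8 = -136)
1/L(21 + 91, H(6, q(-4, 0))) = 1/(-136) = -1/136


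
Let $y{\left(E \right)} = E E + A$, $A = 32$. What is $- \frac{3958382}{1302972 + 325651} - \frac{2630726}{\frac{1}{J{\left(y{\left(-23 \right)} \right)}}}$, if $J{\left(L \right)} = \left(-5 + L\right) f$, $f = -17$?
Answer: $\frac{40496724142098314}{1628623} \approx 2.4866 \cdot 10^{10}$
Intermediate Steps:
$y{\left(E \right)} = 32 + E^{2}$ ($y{\left(E \right)} = E E + 32 = E^{2} + 32 = 32 + E^{2}$)
$J{\left(L \right)} = 85 - 17 L$ ($J{\left(L \right)} = \left(-5 + L\right) \left(-17\right) = 85 - 17 L$)
$- \frac{3958382}{1302972 + 325651} - \frac{2630726}{\frac{1}{J{\left(y{\left(-23 \right)} \right)}}} = - \frac{3958382}{1302972 + 325651} - \frac{2630726}{\frac{1}{85 - 17 \left(32 + \left(-23\right)^{2}\right)}} = - \frac{3958382}{1628623} - \frac{2630726}{\frac{1}{85 - 17 \left(32 + 529\right)}} = \left(-3958382\right) \frac{1}{1628623} - \frac{2630726}{\frac{1}{85 - 9537}} = - \frac{3958382}{1628623} - \frac{2630726}{\frac{1}{85 - 9537}} = - \frac{3958382}{1628623} - \frac{2630726}{\frac{1}{-9452}} = - \frac{3958382}{1628623} - \frac{2630726}{- \frac{1}{9452}} = - \frac{3958382}{1628623} - -24865622152 = - \frac{3958382}{1628623} + 24865622152 = \frac{40496724142098314}{1628623}$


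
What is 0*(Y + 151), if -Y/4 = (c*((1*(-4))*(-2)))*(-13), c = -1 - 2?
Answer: 0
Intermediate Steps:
c = -3
Y = -1248 (Y = -4*(-3*1*(-4)*(-2))*(-13) = -4*(-(-12)*(-2))*(-13) = -4*(-3*8)*(-13) = -(-96)*(-13) = -4*312 = -1248)
0*(Y + 151) = 0*(-1248 + 151) = 0*(-1097) = 0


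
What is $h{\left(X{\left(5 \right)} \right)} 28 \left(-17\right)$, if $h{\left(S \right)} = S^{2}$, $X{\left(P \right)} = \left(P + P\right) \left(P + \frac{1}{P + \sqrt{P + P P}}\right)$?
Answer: $-818720 - 76160 \sqrt{30} \approx -1.2359 \cdot 10^{6}$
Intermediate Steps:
$X{\left(P \right)} = 2 P \left(P + \frac{1}{P + \sqrt{P + P^{2}}}\right)$
$h{\left(X{\left(5 \right)} \right)} 28 \left(-17\right) = \left(2 \cdot 5 \frac{1}{5 + \sqrt{5 \left(1 + 5\right)}} \left(1 + 5^{2} + 5 \sqrt{5 \left(1 + 5\right)}\right)\right)^{2} \cdot 28 \left(-17\right) = \left(2 \cdot 5 \frac{1}{5 + \sqrt{5 \cdot 6}} \left(1 + 25 + 5 \sqrt{5 \cdot 6}\right)\right)^{2} \cdot 28 \left(-17\right) = \left(2 \cdot 5 \frac{1}{5 + \sqrt{30}} \left(1 + 25 + 5 \sqrt{30}\right)\right)^{2} \cdot 28 \left(-17\right) = \left(2 \cdot 5 \frac{1}{5 + \sqrt{30}} \left(26 + 5 \sqrt{30}\right)\right)^{2} \cdot 28 \left(-17\right) = \left(\frac{10 \left(26 + 5 \sqrt{30}\right)}{5 + \sqrt{30}}\right)^{2} \cdot 28 \left(-17\right) = \frac{100 \left(26 + 5 \sqrt{30}\right)^{2}}{\left(5 + \sqrt{30}\right)^{2}} \cdot 28 \left(-17\right) = \frac{2800 \left(26 + 5 \sqrt{30}\right)^{2}}{\left(5 + \sqrt{30}\right)^{2}} \left(-17\right) = - \frac{47600 \left(26 + 5 \sqrt{30}\right)^{2}}{\left(5 + \sqrt{30}\right)^{2}}$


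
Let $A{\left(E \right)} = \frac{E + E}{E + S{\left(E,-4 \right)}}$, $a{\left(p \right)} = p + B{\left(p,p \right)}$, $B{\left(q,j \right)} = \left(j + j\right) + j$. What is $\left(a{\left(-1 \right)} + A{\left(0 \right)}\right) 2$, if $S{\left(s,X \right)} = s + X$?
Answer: $-8$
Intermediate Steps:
$B{\left(q,j \right)} = 3 j$ ($B{\left(q,j \right)} = 2 j + j = 3 j$)
$S{\left(s,X \right)} = X + s$
$a{\left(p \right)} = 4 p$ ($a{\left(p \right)} = p + 3 p = 4 p$)
$A{\left(E \right)} = \frac{2 E}{-4 + 2 E}$ ($A{\left(E \right)} = \frac{E + E}{E + \left(-4 + E\right)} = \frac{2 E}{-4 + 2 E}$)
$\left(a{\left(-1 \right)} + A{\left(0 \right)}\right) 2 = \left(4 \left(-1\right) + \frac{0}{-2 + 0}\right) 2 = \left(-4 + \frac{0}{-2}\right) 2 = \left(-4 + 0 \left(- \frac{1}{2}\right)\right) 2 = \left(-4 + 0\right) 2 = \left(-4\right) 2 = -8$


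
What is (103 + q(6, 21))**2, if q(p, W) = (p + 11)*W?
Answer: 211600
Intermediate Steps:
q(p, W) = W*(11 + p) (q(p, W) = (11 + p)*W = W*(11 + p))
(103 + q(6, 21))**2 = (103 + 21*(11 + 6))**2 = (103 + 21*17)**2 = (103 + 357)**2 = 460**2 = 211600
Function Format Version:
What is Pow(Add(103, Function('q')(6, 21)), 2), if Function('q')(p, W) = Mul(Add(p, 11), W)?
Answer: 211600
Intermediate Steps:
Function('q')(p, W) = Mul(W, Add(11, p)) (Function('q')(p, W) = Mul(Add(11, p), W) = Mul(W, Add(11, p)))
Pow(Add(103, Function('q')(6, 21)), 2) = Pow(Add(103, Mul(21, Add(11, 6))), 2) = Pow(Add(103, Mul(21, 17)), 2) = Pow(Add(103, 357), 2) = Pow(460, 2) = 211600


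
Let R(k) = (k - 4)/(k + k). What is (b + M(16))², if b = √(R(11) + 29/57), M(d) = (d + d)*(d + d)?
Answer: (1284096 + √1300398)²/1572516 ≈ 1.0504e+6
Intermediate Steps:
R(k) = (-4 + k)/(2*k) (R(k) = (-4 + k)/((2*k)) = (-4 + k)*(1/(2*k)) = (-4 + k)/(2*k))
M(d) = 4*d² (M(d) = (2*d)*(2*d) = 4*d²)
b = √1300398/1254 (b = √((½)*(-4 + 11)/11 + 29/57) = √((½)*(1/11)*7 + 29*(1/57)) = √(7/22 + 29/57) = √(1037/1254) = √1300398/1254 ≈ 0.90937)
(b + M(16))² = (√1300398/1254 + 4*16²)² = (√1300398/1254 + 4*256)² = (√1300398/1254 + 1024)² = (1024 + √1300398/1254)²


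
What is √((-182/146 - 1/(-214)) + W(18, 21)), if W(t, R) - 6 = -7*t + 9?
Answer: 3*I*√3043587394/15622 ≈ 10.594*I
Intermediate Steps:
W(t, R) = 15 - 7*t (W(t, R) = 6 + (-7*t + 9) = 6 + (9 - 7*t) = 15 - 7*t)
√((-182/146 - 1/(-214)) + W(18, 21)) = √((-182/146 - 1/(-214)) + (15 - 7*18)) = √((-182*1/146 - 1*(-1/214)) + (15 - 126)) = √((-91/73 + 1/214) - 111) = √(-19401/15622 - 111) = √(-1753443/15622) = 3*I*√3043587394/15622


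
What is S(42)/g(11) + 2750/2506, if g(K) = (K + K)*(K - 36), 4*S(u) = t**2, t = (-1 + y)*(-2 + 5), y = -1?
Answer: 744973/689150 ≈ 1.0810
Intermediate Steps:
t = -6 (t = (-1 - 1)*(-2 + 5) = -2*3 = -6)
S(u) = 9 (S(u) = (1/4)*(-6)**2 = (1/4)*36 = 9)
g(K) = 2*K*(-36 + K) (g(K) = (2*K)*(-36 + K) = 2*K*(-36 + K))
S(42)/g(11) + 2750/2506 = 9/((2*11*(-36 + 11))) + 2750/2506 = 9/((2*11*(-25))) + 2750*(1/2506) = 9/(-550) + 1375/1253 = 9*(-1/550) + 1375/1253 = -9/550 + 1375/1253 = 744973/689150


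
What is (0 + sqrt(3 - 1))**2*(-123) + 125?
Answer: -121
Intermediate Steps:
(0 + sqrt(3 - 1))**2*(-123) + 125 = (0 + sqrt(2))**2*(-123) + 125 = (sqrt(2))**2*(-123) + 125 = 2*(-123) + 125 = -246 + 125 = -121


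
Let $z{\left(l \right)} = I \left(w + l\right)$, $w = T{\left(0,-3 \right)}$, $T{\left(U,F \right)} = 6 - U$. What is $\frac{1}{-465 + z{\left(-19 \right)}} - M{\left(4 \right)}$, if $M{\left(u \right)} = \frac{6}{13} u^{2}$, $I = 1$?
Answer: $- \frac{45901}{6214} \approx -7.3867$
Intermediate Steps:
$M{\left(u \right)} = \frac{6 u^{2}}{13}$ ($M{\left(u \right)} = 6 \cdot \frac{1}{13} u^{2} = \frac{6 u^{2}}{13}$)
$w = 6$ ($w = 6 - 0 = 6 + 0 = 6$)
$z{\left(l \right)} = 6 + l$ ($z{\left(l \right)} = 1 \left(6 + l\right) = 6 + l$)
$\frac{1}{-465 + z{\left(-19 \right)}} - M{\left(4 \right)} = \frac{1}{-465 + \left(6 - 19\right)} - \frac{6 \cdot 4^{2}}{13} = \frac{1}{-465 - 13} - \frac{6}{13} \cdot 16 = \frac{1}{-478} - \frac{96}{13} = - \frac{1}{478} - \frac{96}{13} = - \frac{45901}{6214}$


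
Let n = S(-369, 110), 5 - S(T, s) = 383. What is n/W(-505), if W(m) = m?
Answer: 378/505 ≈ 0.74852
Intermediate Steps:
S(T, s) = -378 (S(T, s) = 5 - 1*383 = 5 - 383 = -378)
n = -378
n/W(-505) = -378/(-505) = -378*(-1/505) = 378/505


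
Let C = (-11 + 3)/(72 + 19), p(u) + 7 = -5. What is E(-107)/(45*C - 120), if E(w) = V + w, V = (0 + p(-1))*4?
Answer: 2821/2256 ≈ 1.2504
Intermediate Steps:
p(u) = -12 (p(u) = -7 - 5 = -12)
V = -48 (V = (0 - 12)*4 = -12*4 = -48)
C = -8/91 ≈ -0.087912
E(w) = -48 + w
E(-107)/(45*C - 120) = (-48 - 107)/(45*(-8/91) - 120) = -155/(-360/91 - 120) = -155/(-11280/91) = -155*(-91/11280) = 2821/2256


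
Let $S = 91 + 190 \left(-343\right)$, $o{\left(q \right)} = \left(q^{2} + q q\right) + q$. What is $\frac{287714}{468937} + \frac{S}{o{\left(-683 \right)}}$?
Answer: $\frac{1617118181}{2974065445} \approx 0.54374$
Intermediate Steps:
$o{\left(q \right)} = q + 2 q^{2}$ ($o{\left(q \right)} = \left(q^{2} + q^{2}\right) + q = 2 q^{2} + q = q + 2 q^{2}$)
$S = -65079$ ($S = 91 - 65170 = -65079$)
$\frac{287714}{468937} + \frac{S}{o{\left(-683 \right)}} = \frac{287714}{468937} - \frac{65079}{\left(-683\right) \left(1 + 2 \left(-683\right)\right)} = 287714 \cdot \frac{1}{468937} - \frac{65079}{\left(-683\right) \left(1 - 1366\right)} = \frac{41102}{66991} - \frac{65079}{\left(-683\right) \left(-1365\right)} = \frac{41102}{66991} - \frac{65079}{932295} = \frac{41102}{66991} - \frac{3099}{44395} = \frac{1617118181}{2974065445}$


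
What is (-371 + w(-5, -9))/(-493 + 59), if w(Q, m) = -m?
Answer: 181/217 ≈ 0.83410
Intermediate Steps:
(-371 + w(-5, -9))/(-493 + 59) = (-371 - 1*(-9))/(-493 + 59) = (-371 + 9)/(-434) = -362*(-1/434) = 181/217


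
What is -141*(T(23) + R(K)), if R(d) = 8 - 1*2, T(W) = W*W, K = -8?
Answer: -75435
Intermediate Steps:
T(W) = W²
R(d) = 6 (R(d) = 8 - 2 = 6)
-141*(T(23) + R(K)) = -141*(23² + 6) = -141*(529 + 6) = -141*535 = -75435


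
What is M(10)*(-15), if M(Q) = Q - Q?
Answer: 0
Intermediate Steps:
M(Q) = 0
M(10)*(-15) = 0*(-15) = 0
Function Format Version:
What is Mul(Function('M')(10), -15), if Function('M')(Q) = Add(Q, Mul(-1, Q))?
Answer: 0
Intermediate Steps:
Function('M')(Q) = 0
Mul(Function('M')(10), -15) = Mul(0, -15) = 0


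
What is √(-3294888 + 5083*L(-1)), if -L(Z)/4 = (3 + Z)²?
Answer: 2*I*√844054 ≈ 1837.4*I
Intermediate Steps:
L(Z) = -4*(3 + Z)²
√(-3294888 + 5083*L(-1)) = √(-3294888 + 5083*(-4*(3 - 1)²)) = √(-3294888 + 5083*(-4*2²)) = √(-3294888 + 5083*(-4*4)) = √(-3294888 + 5083*(-16)) = √(-3294888 - 81328) = √(-3376216) = 2*I*√844054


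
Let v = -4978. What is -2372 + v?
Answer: -7350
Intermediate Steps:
-2372 + v = -2372 - 4978 = -7350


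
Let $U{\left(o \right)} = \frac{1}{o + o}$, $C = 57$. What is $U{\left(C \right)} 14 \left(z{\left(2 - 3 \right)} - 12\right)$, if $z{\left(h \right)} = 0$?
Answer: $- \frac{28}{19} \approx -1.4737$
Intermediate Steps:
$U{\left(o \right)} = \frac{1}{2 o}$
$U{\left(C \right)} 14 \left(z{\left(2 - 3 \right)} - 12\right) = \frac{1}{2 \cdot 57} \cdot 14 \left(0 - 12\right) = \frac{1}{2} \cdot \frac{1}{57} \cdot 14 \left(-12\right) = \frac{1}{114} \left(-168\right) = - \frac{28}{19}$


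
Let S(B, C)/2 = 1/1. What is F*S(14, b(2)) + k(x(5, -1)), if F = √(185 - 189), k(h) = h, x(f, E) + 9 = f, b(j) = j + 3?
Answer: -4 + 4*I ≈ -4.0 + 4.0*I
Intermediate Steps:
b(j) = 3 + j
S(B, C) = 2 (S(B, C) = 2/1 = 2*1 = 2)
x(f, E) = -9 + f
F = 2*I (F = √(-4) = 2*I ≈ 2.0*I)
F*S(14, b(2)) + k(x(5, -1)) = (2*I)*2 + (-9 + 5) = 4*I - 4 = -4 + 4*I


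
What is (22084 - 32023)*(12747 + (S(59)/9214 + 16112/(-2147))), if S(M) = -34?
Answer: -3877417190940/30623 ≈ -1.2662e+8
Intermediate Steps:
(22084 - 32023)*(12747 + (S(59)/9214 + 16112/(-2147))) = (22084 - 32023)*(12747 + (-34/9214 + 16112/(-2147))) = -9939*(12747 + (-34*1/9214 + 16112*(-1/2147))) = -9939*(12747 + (-1/271 - 848/113)) = -9939*(12747 - 229921/30623) = -9939*390121460/30623 = -3877417190940/30623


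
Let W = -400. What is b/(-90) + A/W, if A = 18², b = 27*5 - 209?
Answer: 11/900 ≈ 0.012222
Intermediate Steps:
b = -74 (b = 135 - 209 = -74)
A = 324
b/(-90) + A/W = -74/(-90) + 324/(-400) = -74*(-1/90) + 324*(-1/400) = 37/45 - 81/100 = 11/900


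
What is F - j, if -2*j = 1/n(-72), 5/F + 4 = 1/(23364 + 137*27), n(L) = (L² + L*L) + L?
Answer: -19484603/15588144 ≈ -1.2500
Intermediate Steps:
n(L) = L + 2*L² (n(L) = (L² + L²) + L = 2*L² + L = L + 2*L²)
F = -135315/108251 (F = 5/(-4 + 1/(23364 + 137*27)) = 5/(-4 + 1/(23364 + 3699)) = 5/(-4 + 1/27063) = 5/(-108251/27063) = 5*(-27063/108251) = -135315/108251 ≈ -1.2500)
j = -1/20592 (j = -(-1/(72*(1 + 2*(-72))))/2 = -(-1/(72*(1 - 144)))/2 = -1/(2*((-72*(-143)))) = -½/10296 = -½*1/10296 = -1/20592 ≈ -4.8563e-5)
F - j = -135315/108251 - 1*(-1/20592) = -135315/108251 + 1/20592 = -19484603/15588144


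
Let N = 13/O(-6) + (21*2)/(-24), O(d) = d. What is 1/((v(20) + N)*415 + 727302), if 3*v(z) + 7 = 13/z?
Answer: 6/4348789 ≈ 1.3797e-6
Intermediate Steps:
v(z) = -7/3 + 13/(3*z) (v(z) = -7/3 + (13/z)/3 = -7/3 + 13/(3*z))
N = -47/12 (N = 13/(-6) + (21*2)/(-24) = 13*(-⅙) + 42*(-1/24) = -13/6 - 7/4 = -47/12 ≈ -3.9167)
1/((v(20) + N)*415 + 727302) = 1/(((⅓)*(13 - 7*20)/20 - 47/12)*415 + 727302) = 1/(((⅓)*(1/20)*(13 - 140) - 47/12)*415 + 727302) = 1/(((⅓)*(1/20)*(-127) - 47/12)*415 + 727302) = 1/((-127/60 - 47/12)*415 + 727302) = 1/(-181/30*415 + 727302) = 1/(-15023/6 + 727302) = 1/(4348789/6) = 6/4348789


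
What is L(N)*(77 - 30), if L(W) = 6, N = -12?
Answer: 282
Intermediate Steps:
L(N)*(77 - 30) = 6*(77 - 30) = 6*47 = 282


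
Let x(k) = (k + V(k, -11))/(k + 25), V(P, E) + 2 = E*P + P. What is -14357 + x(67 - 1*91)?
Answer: -14143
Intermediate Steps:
V(P, E) = -2 + P + E*P (V(P, E) = -2 + (E*P + P) = -2 + (P + E*P) = -2 + P + E*P)
x(k) = (-2 - 9*k)/(25 + k) (x(k) = (k + (-2 + k - 11*k))/(k + 25) = (k + (-2 - 10*k))/(25 + k) = (-2 - 9*k)/(25 + k))
-14357 + x(67 - 1*91) = -14357 + (-2 - 9*(67 - 1*91))/(25 + (67 - 1*91)) = -14357 + (-2 - 9*(67 - 91))/(25 + (67 - 91)) = -14357 + (-2 - 9*(-24))/(25 - 24) = -14357 + (-2 + 216)/1 = -14357 + 1*214 = -14357 + 214 = -14143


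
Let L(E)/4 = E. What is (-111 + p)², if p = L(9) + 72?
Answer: 9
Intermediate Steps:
L(E) = 4*E
p = 108 (p = 4*9 + 72 = 36 + 72 = 108)
(-111 + p)² = (-111 + 108)² = (-3)² = 9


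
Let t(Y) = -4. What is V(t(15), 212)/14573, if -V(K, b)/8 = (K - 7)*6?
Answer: 528/14573 ≈ 0.036231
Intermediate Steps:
V(K, b) = 336 - 48*K (V(K, b) = -8*(K - 7)*6 = -8*(-7 + K)*6 = -8*(-42 + 6*K) = 336 - 48*K)
V(t(15), 212)/14573 = (336 - 48*(-4))/14573 = (336 + 192)*(1/14573) = 528*(1/14573) = 528/14573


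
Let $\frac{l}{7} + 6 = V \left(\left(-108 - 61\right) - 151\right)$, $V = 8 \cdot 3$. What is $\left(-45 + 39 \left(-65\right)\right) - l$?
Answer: $51222$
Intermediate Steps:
$V = 24$
$l = -53802$ ($l = -42 + 7 \cdot 24 \left(\left(-108 - 61\right) - 151\right) = -42 + 7 \cdot 24 \left(-169 - 151\right) = -42 + 7 \cdot 24 \left(-320\right) = -42 + 7 \left(-7680\right) = -42 - 53760 = -53802$)
$\left(-45 + 39 \left(-65\right)\right) - l = \left(-45 + 39 \left(-65\right)\right) - -53802 = \left(-45 - 2535\right) + 53802 = -2580 + 53802 = 51222$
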